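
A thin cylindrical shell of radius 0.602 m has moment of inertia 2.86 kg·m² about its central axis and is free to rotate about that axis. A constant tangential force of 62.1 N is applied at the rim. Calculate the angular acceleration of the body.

τ = F R = (62.1)(0.602) = 37.38 N·m.
Newton's second law for rotation, τ = Iα, gives α = τ/I = 37.38/2.860 = 13.07 rad/s².

α ≈ 13.1 rad/s²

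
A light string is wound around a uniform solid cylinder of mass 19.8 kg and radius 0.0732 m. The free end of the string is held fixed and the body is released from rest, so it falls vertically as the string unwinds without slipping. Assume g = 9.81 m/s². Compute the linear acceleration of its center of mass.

a ≈ 6.54 m/s²

Translation: Mg − T = Ma. Rotation about the center: TR = Iα with I = ½MR².
With a = αR: T = (I/R²)a = (1/2)M a, so Mg = (1 + 0.5000)Ma.
a = g/(1 + 0.5000) = 9.81/1.500 = 6.540 m/s².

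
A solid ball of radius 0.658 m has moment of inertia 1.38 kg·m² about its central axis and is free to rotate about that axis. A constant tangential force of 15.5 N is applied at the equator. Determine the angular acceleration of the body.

τ = F R = (15.5)(0.658) = 10.20 N·m.
Newton's second law for rotation, τ = Iα, gives α = τ/I = 10.20/1.380 = 7.391 rad/s².

α ≈ 7.39 rad/s²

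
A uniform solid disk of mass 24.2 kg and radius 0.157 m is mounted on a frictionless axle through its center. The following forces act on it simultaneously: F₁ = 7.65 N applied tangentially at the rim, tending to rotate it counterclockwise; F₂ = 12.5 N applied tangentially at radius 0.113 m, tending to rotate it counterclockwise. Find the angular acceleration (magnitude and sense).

α ≈ 8.76 rad/s², counterclockwise

I = ½MR² = (1/2)(24.2)(0.157)² = 0.2983 kg·m².
Taking counterclockwise as positive: τ₁ = +(7.65)(0.157) = +1.201 N·m; τ₂ = +(12.5)(0.113) = +1.413 N·m.
Net torque τ = 2.614 N·m.
α = τ/I = 2.614/0.2983 = 8.763 rad/s².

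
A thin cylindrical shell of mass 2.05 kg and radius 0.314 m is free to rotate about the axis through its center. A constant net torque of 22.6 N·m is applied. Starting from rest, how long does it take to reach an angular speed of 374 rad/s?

I = MR² = (2.05)(0.314)² = 0.2021 kg·m².
α = τ/I = 22.6/0.2021 = 111.8 rad/s².
ω = αt ⇒ t = ω/α = 374/111.8 = 3.345 s.

t ≈ 3.34 s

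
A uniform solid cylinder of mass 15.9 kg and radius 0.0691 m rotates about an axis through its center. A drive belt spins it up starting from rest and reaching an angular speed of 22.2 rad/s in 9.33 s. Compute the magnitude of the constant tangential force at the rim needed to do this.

I = ½MR² = (1/2)(15.9)(0.0691)² = 0.03796 kg·m².
α = Δω/Δt = (22.2 − 0)/9.33 = 2.379 rad/s².
The required torque is τ = Iα = (0.03796)(2.379) = 0.09032 N·m.
A tangential force at the rim gives τ = FR, so F = τ/R = 0.09032/0.0691 = 1.307 N.

F ≈ 1.31 N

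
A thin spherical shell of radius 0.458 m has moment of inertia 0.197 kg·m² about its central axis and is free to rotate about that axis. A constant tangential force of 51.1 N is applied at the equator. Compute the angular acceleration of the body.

α ≈ 119 rad/s²

τ = F R = (51.1)(0.458) = 23.40 N·m.
Newton's second law for rotation, τ = Iα, gives α = τ/I = 23.40/0.1970 = 118.8 rad/s².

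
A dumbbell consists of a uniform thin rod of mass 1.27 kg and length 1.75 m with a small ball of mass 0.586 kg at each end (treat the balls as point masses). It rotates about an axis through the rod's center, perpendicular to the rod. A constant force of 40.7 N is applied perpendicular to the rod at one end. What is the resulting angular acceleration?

α ≈ 29.2 rad/s²

I_rod = (1/12)ML² = (1/12)(1.27)(1.75)² = 0.3241 kg·m².
I_balls = 2·m·(L/2)² = 2(0.586)(0.8750)² = 0.8973 kg·m².
Total I = 1.221 kg·m².
τ = F·(L/2) = (40.7)(0.875) = 35.61 N·m.
α = τ/I = 35.61/1.221 = 29.16 rad/s².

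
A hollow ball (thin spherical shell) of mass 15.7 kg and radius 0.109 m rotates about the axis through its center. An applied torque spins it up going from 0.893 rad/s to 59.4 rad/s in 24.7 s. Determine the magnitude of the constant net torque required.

I = (2/3)MR² = (2/3)(15.7)(0.109)² = 0.1244 kg·m².
α = Δω/Δt = (59.4 − 0.893)/24.7 = 2.369 rad/s².
τ = Iα = (0.1244)(2.369) = 0.2946 N·m.

τ ≈ 0.295 N·m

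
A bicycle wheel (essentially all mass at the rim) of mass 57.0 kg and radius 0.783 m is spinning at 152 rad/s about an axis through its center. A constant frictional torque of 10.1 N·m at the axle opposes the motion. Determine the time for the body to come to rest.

I = MR² = (57.0)(0.783)² = 34.95 kg·m².
The net torque has magnitude 10.1 N·m, opposing ω.
|α| = τ/I = 10.10/34.95 = 0.2890 rad/s² (deceleration).
0 = ω₀ − |α|t ⇒ t = ω₀/|α| = 152/0.2890 = 525.9 s.

t ≈ 526 s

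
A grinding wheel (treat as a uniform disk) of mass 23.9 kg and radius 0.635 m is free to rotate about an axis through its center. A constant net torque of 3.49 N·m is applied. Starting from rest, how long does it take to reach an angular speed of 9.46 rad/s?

t ≈ 13.1 s

I = ½MR² = (1/2)(23.9)(0.635)² = 4.819 kg·m².
α = τ/I = 3.49/4.819 = 0.7243 rad/s².
ω = αt ⇒ t = ω/α = 9.46/0.7243 = 13.06 s.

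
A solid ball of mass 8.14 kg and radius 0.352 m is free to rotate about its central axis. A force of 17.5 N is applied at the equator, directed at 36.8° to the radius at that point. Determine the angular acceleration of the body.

α ≈ 9.15 rad/s²

I = (2/5)MR² = (2/5)(8.14)(0.352)² = 0.4034 kg·m².
Only the tangential component produces torque: τ = F R sinθ = (17.5)(0.352) sin 36.8° = 3.690 N·m.
Newton's second law for rotation, τ = Iα, gives α = τ/I = 3.690/0.4034 = 9.146 rad/s².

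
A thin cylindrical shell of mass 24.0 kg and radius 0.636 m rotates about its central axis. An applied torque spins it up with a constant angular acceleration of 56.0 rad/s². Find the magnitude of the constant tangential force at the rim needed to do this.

I = MR² = (24.0)(0.636)² = 9.708 kg·m².
The required torque is τ = Iα = (9.708)(56.00) = 543.6 N·m.
A tangential force at the rim gives τ = FR, so F = τ/R = 543.6/0.636 = 854.8 N.

F ≈ 855 N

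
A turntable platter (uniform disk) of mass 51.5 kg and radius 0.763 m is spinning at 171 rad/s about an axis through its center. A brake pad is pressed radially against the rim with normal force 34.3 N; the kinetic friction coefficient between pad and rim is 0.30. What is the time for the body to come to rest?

t ≈ 326 s

I = ½MR² = (1/2)(51.5)(0.763)² = 14.99 kg·m².
Friction force f = μN = (0.30)(34.3) = 10.29 N at the rim; torque magnitude τ = fR = 7.851 N·m, opposing ω.
|α| = τ/I = 7.851/14.99 = 0.5237 rad/s² (deceleration).
0 = ω₀ − |α|t ⇒ t = ω₀/|α| = 171/0.5237 = 326.5 s.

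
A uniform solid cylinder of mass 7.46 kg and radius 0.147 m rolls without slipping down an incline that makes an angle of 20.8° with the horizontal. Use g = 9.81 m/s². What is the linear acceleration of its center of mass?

a ≈ 2.32 m/s²

Translation along the incline: Mg sinθ − f = Ma.
Rotation about the center: fR = Iα with I = ½MR². No-slip gives a = αR, so f = (I/R²)a = (1/2)M a.
Substituting: Mg sinθ = (1 + 0.5000)Ma, so a = g sinθ/(1 + 0.5000) = (9.81) sin 20.8° / 1.500 = 2.322 m/s².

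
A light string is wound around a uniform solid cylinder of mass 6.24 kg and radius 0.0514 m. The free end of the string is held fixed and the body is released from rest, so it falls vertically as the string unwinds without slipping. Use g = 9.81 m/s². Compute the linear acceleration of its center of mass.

a ≈ 6.54 m/s²

Translation: Mg − T = Ma. Rotation about the center: TR = Iα with I = ½MR².
With a = αR: T = (I/R²)a = (1/2)M a, so Mg = (1 + 0.5000)Ma.
a = g/(1 + 0.5000) = 9.81/1.500 = 6.540 m/s².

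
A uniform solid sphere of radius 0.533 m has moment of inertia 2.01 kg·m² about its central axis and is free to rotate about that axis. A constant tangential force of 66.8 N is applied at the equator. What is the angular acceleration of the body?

τ = F R = (66.8)(0.533) = 35.60 N·m.
Newton's second law for rotation, τ = Iα, gives α = τ/I = 35.60/2.010 = 17.71 rad/s².

α ≈ 17.7 rad/s²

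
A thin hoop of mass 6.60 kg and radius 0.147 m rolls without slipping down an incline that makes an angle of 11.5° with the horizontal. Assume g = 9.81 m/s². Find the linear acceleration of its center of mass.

a ≈ 0.978 m/s²

Translation along the incline: Mg sinθ − f = Ma.
Rotation about the center: fR = Iα with I = MR². No-slip gives a = αR, so f = (I/R²)a = M a.
Substituting: Mg sinθ = (1 + 1.000)Ma, so a = g sinθ/(1 + 1.000) = (9.81) sin 11.5° / 2.000 = 0.9779 m/s².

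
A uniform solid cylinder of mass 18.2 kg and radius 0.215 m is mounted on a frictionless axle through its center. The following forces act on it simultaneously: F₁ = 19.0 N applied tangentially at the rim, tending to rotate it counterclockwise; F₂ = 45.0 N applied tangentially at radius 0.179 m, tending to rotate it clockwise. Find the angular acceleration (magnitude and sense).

I = ½MR² = (1/2)(18.2)(0.215)² = 0.4206 kg·m².
Taking counterclockwise as positive: τ₁ = +(19.0)(0.215) = +4.085 N·m; τ₂ = −(45.0)(0.179) = −8.055 N·m.
Net torque τ = -3.970 N·m.
α = τ/I = -3.970/0.4206 = -9.438 rad/s².

α ≈ 9.44 rad/s², clockwise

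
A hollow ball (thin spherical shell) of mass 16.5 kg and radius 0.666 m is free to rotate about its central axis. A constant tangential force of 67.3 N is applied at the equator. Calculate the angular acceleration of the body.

α ≈ 9.19 rad/s²

I = (2/3)MR² = (2/3)(16.5)(0.666)² = 4.879 kg·m².
τ = F R = (67.3)(0.666) = 44.82 N·m.
Newton's second law for rotation, τ = Iα, gives α = τ/I = 44.82/4.879 = 9.186 rad/s².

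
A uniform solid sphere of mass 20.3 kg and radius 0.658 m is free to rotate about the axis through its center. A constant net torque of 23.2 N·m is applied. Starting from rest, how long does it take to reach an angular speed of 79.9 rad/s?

I = (2/5)MR² = (2/5)(20.3)(0.658)² = 3.516 kg·m².
α = τ/I = 23.2/3.516 = 6.599 rad/s².
ω = αt ⇒ t = ω/α = 79.9/6.599 = 12.11 s.

t ≈ 12.1 s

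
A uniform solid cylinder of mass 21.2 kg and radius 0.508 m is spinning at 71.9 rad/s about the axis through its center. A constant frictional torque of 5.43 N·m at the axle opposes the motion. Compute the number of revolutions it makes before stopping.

≈ 207 revolutions

I = ½MR² = (1/2)(21.2)(0.508)² = 2.735 kg·m².
The net torque has magnitude 5.43 N·m, opposing ω.
|α| = τ/I = 5.430/2.735 = 1.985 rad/s² (deceleration).
ω² = ω₀² − 2|α|θ with ω = 0 ⇒ θ = ω₀²/(2|α|) = 1302 rad = 207.2 rev.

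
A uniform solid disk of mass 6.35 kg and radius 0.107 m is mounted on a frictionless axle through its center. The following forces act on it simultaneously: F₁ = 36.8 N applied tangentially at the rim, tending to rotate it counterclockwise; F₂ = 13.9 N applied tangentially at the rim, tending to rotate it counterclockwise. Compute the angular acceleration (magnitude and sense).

α ≈ 149 rad/s², counterclockwise

I = ½MR² = (1/2)(6.35)(0.107)² = 0.03635 kg·m².
Taking counterclockwise as positive: τ₁ = +(36.8)(0.107) = +3.938 N·m; τ₂ = +(13.9)(0.107) = +1.487 N·m.
Net torque τ = 5.425 N·m.
α = τ/I = 5.425/0.03635 = 149.2 rad/s².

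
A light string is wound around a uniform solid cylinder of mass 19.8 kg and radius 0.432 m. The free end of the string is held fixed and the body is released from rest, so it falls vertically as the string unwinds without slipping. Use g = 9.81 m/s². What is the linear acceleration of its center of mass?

a ≈ 6.54 m/s²

Translation: Mg − T = Ma. Rotation about the center: TR = Iα with I = ½MR².
With a = αR: T = (I/R²)a = (1/2)M a, so Mg = (1 + 0.5000)Ma.
a = g/(1 + 0.5000) = 9.81/1.500 = 6.540 m/s².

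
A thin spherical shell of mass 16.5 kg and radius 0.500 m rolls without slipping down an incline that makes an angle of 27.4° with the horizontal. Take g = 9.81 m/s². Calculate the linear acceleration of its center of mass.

Translation along the incline: Mg sinθ − f = Ma.
Rotation about the center: fR = Iα with I = (2/3)MR². No-slip gives a = αR, so f = (I/R²)a = (2/3)M a.
Substituting: Mg sinθ = (1 + 0.6667)Ma, so a = g sinθ/(1 + 0.6667) = (9.81) sin 27.4° / 1.667 = 2.709 m/s².

a ≈ 2.71 m/s²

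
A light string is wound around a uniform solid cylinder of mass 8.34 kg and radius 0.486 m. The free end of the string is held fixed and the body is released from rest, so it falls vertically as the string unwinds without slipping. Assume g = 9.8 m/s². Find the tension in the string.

Translation: Mg − T = Ma. Rotation about the center: TR = Iα with I = ½MR².
With a = αR: T = (I/R²)a = (1/2)M a, so Mg = (1 + 0.5000)Ma.
a = g/(1 + 0.5000) = 9.8/1.500 = 6.533 m/s².
T = 0.5000·M·a = (0.5000)(8.34)(6.533) = 27.24 N.

T ≈ 27.2 N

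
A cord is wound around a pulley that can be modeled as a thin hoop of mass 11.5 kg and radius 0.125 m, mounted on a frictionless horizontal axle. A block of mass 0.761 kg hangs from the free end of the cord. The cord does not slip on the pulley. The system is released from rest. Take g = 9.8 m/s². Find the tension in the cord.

T ≈ 6.99 N

I = MR² = (11.5)(0.125)² = 0.1797 kg·m².
Block: mg − T = ma. Pulley: TR = Iα. No-slip: a = αR, so T = (I/R²)a = 11.50·a.
Then mg = (m + 11.50)a, so a = (0.761)(9.8)/(0.761 + 11.50) = 0.6083 m/s².
T = 11.50·a = 6.995 N.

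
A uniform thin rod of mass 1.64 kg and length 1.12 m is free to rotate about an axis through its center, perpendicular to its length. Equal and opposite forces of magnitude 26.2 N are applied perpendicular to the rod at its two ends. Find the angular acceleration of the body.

α ≈ 171 rad/s²

I = (1/12)ML² = (1/12)(1.64)(1.12)² = 0.1714 kg·m².
The couple gives τ = F·(L/2) + F·(L/2) = F L = (26.2)(1.12) = 29.34 N·m.
Newton's second law for rotation, τ = Iα, gives α = τ/I = 29.34/0.1714 = 171.2 rad/s².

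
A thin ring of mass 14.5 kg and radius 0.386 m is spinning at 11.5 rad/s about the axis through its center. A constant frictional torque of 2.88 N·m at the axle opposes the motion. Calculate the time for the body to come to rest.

I = MR² = (14.5)(0.386)² = 2.160 kg·m².
The net torque has magnitude 2.88 N·m, opposing ω.
|α| = τ/I = 2.880/2.160 = 1.333 rad/s² (deceleration).
0 = ω₀ − |α|t ⇒ t = ω₀/|α| = 11.5/1.333 = 8.627 s.

t ≈ 8.63 s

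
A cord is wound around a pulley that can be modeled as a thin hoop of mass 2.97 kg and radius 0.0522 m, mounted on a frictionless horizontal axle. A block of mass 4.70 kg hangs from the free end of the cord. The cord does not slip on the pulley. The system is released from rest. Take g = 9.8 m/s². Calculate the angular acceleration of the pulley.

α ≈ 115 rad/s²

I = MR² = (2.97)(0.0522)² = 0.008093 kg·m².
Block: mg − T = ma. Pulley: TR = Iα. No-slip: a = αR, so T = (I/R²)a = 2.970·a.
Then mg = (m + 2.970)a, so a = (4.70)(9.8)/(4.70 + 2.970) = 6.005 m/s².
α = a/R = 6.005/0.0522 = 115.0 rad/s².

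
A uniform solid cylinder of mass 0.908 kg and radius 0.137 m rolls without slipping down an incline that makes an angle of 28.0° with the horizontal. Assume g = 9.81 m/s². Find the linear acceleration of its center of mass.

a ≈ 3.07 m/s²

Translation along the incline: Mg sinθ − f = Ma.
Rotation about the center: fR = Iα with I = ½MR². No-slip gives a = αR, so f = (I/R²)a = (1/2)M a.
Substituting: Mg sinθ = (1 + 0.5000)Ma, so a = g sinθ/(1 + 0.5000) = (9.81) sin 28.0° / 1.500 = 3.070 m/s².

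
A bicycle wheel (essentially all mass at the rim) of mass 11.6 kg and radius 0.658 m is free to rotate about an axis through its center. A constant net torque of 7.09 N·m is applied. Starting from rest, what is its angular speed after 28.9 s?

I = MR² = (11.6)(0.658)² = 5.022 kg·m².
α = τ/I = 7.09/5.022 = 1.412 rad/s².
ω = ω₀ + αt = 0 + (1.412)(28.9) = 40.80 rad/s.

ω ≈ 40.8 rad/s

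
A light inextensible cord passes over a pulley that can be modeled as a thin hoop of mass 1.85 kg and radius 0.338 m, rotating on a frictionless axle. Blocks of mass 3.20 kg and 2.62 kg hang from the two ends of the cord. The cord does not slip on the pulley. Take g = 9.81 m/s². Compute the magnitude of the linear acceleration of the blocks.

a ≈ 0.742 m/s²

I = MR² = (1.85)(0.338)² = 0.2114 kg·m².
Heavier block: m₁g − T₁ = m₁a. Lighter block: T₂ − m₂g = m₂a.
Pulley: (T₁ − T₂)R = Iα = I(a/R), so T₁ − T₂ = (I/R²)a = 1·M_p a = 1.850·a.
Adding the three: (m₁ − m₂)g = (m₁ + m₂ + 1.850)a, so a = (3.20 − 2.62)(9.81)/(3.20 + 2.62 + 1.850) = 0.7418 m/s².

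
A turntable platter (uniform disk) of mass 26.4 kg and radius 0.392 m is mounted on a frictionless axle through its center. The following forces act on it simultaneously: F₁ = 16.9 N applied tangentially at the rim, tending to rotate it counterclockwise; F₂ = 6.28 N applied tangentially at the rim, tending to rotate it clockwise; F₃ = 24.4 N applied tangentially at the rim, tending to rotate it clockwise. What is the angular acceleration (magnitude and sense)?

α ≈ 2.66 rad/s², clockwise

I = ½MR² = (1/2)(26.4)(0.392)² = 2.028 kg·m².
Taking counterclockwise as positive: τ₁ = +(16.9)(0.392) = +6.625 N·m; τ₂ = −(6.28)(0.392) = −2.462 N·m; τ₃ = −(24.4)(0.392) = −9.565 N·m.
Net torque τ = -5.402 N·m.
α = τ/I = -5.402/2.028 = -2.663 rad/s².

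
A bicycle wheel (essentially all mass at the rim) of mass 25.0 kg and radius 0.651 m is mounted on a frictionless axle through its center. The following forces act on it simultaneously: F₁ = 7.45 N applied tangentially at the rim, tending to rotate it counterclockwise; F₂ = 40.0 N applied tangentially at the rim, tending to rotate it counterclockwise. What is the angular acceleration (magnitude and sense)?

I = MR² = (25.0)(0.651)² = 10.60 kg·m².
Taking counterclockwise as positive: τ₁ = +(7.45)(0.651) = +4.850 N·m; τ₂ = +(40.0)(0.651) = +26.04 N·m.
Net torque τ = 30.89 N·m.
α = τ/I = 30.89/10.60 = 2.916 rad/s².

α ≈ 2.92 rad/s², counterclockwise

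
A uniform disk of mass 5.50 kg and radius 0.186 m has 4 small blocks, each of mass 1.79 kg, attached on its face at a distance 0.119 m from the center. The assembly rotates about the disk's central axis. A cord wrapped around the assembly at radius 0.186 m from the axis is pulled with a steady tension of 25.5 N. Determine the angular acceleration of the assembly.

I_disk = ½MR² = ½(5.50)(0.186)² = 0.09514 kg·m².
I_blocks = 4·m·r² = 4(1.79)(0.119)² = 0.1014 kg·m².
Total I = 0.1965 kg·m².
τ = F r = (25.5)(0.186) = 4.743 N·m.
α = τ/I = 4.743/0.1965 = 24.13 rad/s².

α ≈ 24.1 rad/s²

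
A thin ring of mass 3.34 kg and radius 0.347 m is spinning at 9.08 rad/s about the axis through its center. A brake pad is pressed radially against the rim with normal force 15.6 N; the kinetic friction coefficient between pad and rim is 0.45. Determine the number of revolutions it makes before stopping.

I = MR² = (3.34)(0.347)² = 0.4022 kg·m².
Friction force f = μN = (0.45)(15.6) = 7.020 N at the rim; torque magnitude τ = fR = 2.436 N·m, opposing ω.
|α| = τ/I = 2.436/0.4022 = 6.057 rad/s² (deceleration).
ω² = ω₀² − 2|α|θ with ω = 0 ⇒ θ = ω₀²/(2|α|) = 6.806 rad = 1.083 rev.

≈ 1.08 revolutions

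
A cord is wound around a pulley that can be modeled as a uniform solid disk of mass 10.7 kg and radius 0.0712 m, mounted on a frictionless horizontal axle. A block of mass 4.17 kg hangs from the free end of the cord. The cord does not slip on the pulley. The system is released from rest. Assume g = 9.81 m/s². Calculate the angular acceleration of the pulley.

I = ½MR² = (1/2)(10.7)(0.0712)² = 0.02712 kg·m².
Block: mg − T = ma. Pulley: TR = Iα. No-slip: a = αR, so T = (I/R²)a = 5.350·a.
Then mg = (m + 5.350)a, so a = (4.17)(9.81)/(4.17 + 5.350) = 4.297 m/s².
α = a/R = 4.297/0.0712 = 60.35 rad/s².

α ≈ 60.4 rad/s²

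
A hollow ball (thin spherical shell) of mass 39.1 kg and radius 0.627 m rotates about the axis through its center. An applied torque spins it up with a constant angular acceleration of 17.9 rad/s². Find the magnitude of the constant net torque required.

τ ≈ 183 N·m

I = (2/3)MR² = (2/3)(39.1)(0.627)² = 10.25 kg·m².
τ = Iα = (10.25)(17.90) = 183.4 N·m.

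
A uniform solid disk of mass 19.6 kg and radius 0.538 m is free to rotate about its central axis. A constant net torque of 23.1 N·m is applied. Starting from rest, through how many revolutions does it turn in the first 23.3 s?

≈ 352 revolutions

I = ½MR² = (1/2)(19.6)(0.538)² = 2.837 kg·m².
α = τ/I = 23.1/2.837 = 8.144 rad/s².
θ = ½αt² = ½(8.144)(23.3)² = 2211 rad.
Revolutions = θ/(2π) = 351.8.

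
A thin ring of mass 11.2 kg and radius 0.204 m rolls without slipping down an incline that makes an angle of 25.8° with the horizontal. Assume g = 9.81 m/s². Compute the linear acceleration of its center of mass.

a ≈ 2.13 m/s²

Translation along the incline: Mg sinθ − f = Ma.
Rotation about the center: fR = Iα with I = MR². No-slip gives a = αR, so f = (I/R²)a = M a.
Substituting: Mg sinθ = (1 + 1.000)Ma, so a = g sinθ/(1 + 1.000) = (9.81) sin 25.8° / 2.000 = 2.135 m/s².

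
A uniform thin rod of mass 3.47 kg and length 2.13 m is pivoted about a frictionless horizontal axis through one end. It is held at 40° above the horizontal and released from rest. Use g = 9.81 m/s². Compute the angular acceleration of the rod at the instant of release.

α ≈ 5.29 rad/s²

About the pivot, I = (1/3)ML² = (1/3)(3.47)(2.13)² = 5.248 kg·m².
The weight acts at the center, a distance L/2 = 1.065 m from the pivot; τ = Mg(L/2) cos 40° = 27.77 N·m.
α = τ/I = 27.77/5.248 = 5.292 rad/s².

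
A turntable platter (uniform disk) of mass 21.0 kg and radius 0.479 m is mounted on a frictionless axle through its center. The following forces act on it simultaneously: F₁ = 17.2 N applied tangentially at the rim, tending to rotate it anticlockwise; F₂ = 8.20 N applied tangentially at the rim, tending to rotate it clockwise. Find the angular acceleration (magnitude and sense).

I = ½MR² = (1/2)(21.0)(0.479)² = 2.409 kg·m².
Taking anticlockwise as positive: τ₁ = +(17.2)(0.479) = +8.239 N·m; τ₂ = −(8.20)(0.479) = −3.928 N·m.
Net torque τ = 4.311 N·m.
α = τ/I = 4.311/2.409 = 1.789 rad/s².

α ≈ 1.79 rad/s², anticlockwise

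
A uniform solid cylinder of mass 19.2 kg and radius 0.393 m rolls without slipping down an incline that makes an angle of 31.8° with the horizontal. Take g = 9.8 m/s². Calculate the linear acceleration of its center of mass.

Translation along the incline: Mg sinθ − f = Ma.
Rotation about the center: fR = Iα with I = ½MR². No-slip gives a = αR, so f = (I/R²)a = (1/2)M a.
Substituting: Mg sinθ = (1 + 0.5000)Ma, so a = g sinθ/(1 + 0.5000) = (9.8) sin 31.8° / 1.500 = 3.443 m/s².

a ≈ 3.44 m/s²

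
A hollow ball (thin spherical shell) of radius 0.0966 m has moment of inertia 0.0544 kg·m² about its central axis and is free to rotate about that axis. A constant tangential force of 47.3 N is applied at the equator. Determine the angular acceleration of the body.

τ = F R = (47.3)(0.0966) = 4.569 N·m.
Newton's second law for rotation, τ = Iα, gives α = τ/I = 4.569/0.05440 = 83.99 rad/s².

α ≈ 84.0 rad/s²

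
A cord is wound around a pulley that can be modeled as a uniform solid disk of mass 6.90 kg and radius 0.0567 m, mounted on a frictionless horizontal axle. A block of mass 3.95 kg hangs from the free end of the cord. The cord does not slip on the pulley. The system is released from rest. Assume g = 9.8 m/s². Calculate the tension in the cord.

T ≈ 18.0 N

I = ½MR² = (1/2)(6.90)(0.0567)² = 0.01109 kg·m².
Block: mg − T = ma. Pulley: TR = Iα. No-slip: a = αR, so T = (I/R²)a = 3.450·a.
Then mg = (m + 3.450)a, so a = (3.95)(9.8)/(3.95 + 3.450) = 5.231 m/s².
T = 3.450·a = 18.05 N.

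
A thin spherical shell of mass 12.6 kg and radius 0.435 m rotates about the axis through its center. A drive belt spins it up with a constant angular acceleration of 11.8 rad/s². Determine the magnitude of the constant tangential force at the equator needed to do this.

F ≈ 43.1 N

I = (2/3)MR² = (2/3)(12.6)(0.435)² = 1.589 kg·m².
The required torque is τ = Iα = (1.589)(11.80) = 18.76 N·m.
A tangential force at the equator gives τ = FR, so F = τ/R = 18.76/0.435 = 43.12 N.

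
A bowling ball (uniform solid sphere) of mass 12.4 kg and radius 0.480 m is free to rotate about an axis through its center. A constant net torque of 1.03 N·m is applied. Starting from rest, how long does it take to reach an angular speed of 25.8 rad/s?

I = (2/5)MR² = (2/5)(12.4)(0.480)² = 1.143 kg·m².
α = τ/I = 1.03/1.143 = 0.9013 rad/s².
ω = αt ⇒ t = ω/α = 25.8/0.9013 = 28.63 s.

t ≈ 28.6 s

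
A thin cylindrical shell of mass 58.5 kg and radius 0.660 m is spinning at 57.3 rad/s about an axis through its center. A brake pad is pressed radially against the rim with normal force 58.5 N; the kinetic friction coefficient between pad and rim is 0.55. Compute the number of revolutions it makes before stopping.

≈ 314 revolutions

I = MR² = (58.5)(0.660)² = 25.48 kg·m².
Friction force f = μN = (0.55)(58.5) = 32.18 N at the rim; torque magnitude τ = fR = 21.24 N·m, opposing ω.
|α| = τ/I = 21.24/25.48 = 0.8333 rad/s² (deceleration).
ω² = ω₀² − 2|α|θ with ω = 0 ⇒ θ = ω₀²/(2|α|) = 1970 rad = 313.5 rev.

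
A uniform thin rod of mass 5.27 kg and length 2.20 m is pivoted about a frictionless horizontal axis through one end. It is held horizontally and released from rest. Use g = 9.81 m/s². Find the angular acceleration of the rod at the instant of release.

α ≈ 6.69 rad/s²

About the pivot, I = (1/3)ML² = (1/3)(5.27)(2.20)² = 8.502 kg·m².
The weight acts at the center, a distance L/2 = 1.100 m from the pivot; τ = Mg(L/2) = 56.87 N·m.
α = τ/I = 56.87/8.502 = 6.689 rad/s².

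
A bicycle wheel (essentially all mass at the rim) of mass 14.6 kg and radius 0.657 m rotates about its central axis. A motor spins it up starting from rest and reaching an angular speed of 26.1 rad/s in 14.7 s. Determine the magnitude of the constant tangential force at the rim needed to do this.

I = MR² = (14.6)(0.657)² = 6.302 kg·m².
α = Δω/Δt = (26.1 − 0)/14.7 = 1.776 rad/s².
The required torque is τ = Iα = (6.302)(1.776) = 11.19 N·m.
A tangential force at the rim gives τ = FR, so F = τ/R = 11.19/0.657 = 17.03 N.

F ≈ 17.0 N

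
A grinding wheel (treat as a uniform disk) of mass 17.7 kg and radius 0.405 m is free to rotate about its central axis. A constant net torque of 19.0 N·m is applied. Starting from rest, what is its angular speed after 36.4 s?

ω ≈ 476 rad/s

I = ½MR² = (1/2)(17.7)(0.405)² = 1.452 kg·m².
α = τ/I = 19.0/1.452 = 13.09 rad/s².
ω = ω₀ + αt = 0 + (13.09)(36.4) = 476.4 rad/s.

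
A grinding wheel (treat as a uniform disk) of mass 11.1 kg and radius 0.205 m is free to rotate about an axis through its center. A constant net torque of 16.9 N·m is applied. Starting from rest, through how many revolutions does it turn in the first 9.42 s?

I = ½MR² = (1/2)(11.1)(0.205)² = 0.2332 kg·m².
α = τ/I = 16.9/0.2332 = 72.46 rad/s².
θ = ½αt² = ½(72.46)(9.42)² = 3215 rad.
Revolutions = θ/(2π) = 511.7.

≈ 512 revolutions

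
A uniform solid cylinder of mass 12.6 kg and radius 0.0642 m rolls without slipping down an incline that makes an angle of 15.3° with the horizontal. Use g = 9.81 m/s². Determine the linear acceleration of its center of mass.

a ≈ 1.73 m/s²

Translation along the incline: Mg sinθ − f = Ma.
Rotation about the center: fR = Iα with I = ½MR². No-slip gives a = αR, so f = (I/R²)a = (1/2)M a.
Substituting: Mg sinθ = (1 + 0.5000)Ma, so a = g sinθ/(1 + 0.5000) = (9.81) sin 15.3° / 1.500 = 1.726 m/s².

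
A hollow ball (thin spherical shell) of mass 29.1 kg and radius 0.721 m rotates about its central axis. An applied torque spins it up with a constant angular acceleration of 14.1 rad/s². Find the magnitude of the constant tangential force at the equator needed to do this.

F ≈ 197 N

I = (2/3)MR² = (2/3)(29.1)(0.721)² = 10.08 kg·m².
The required torque is τ = Iα = (10.08)(14.10) = 142.2 N·m.
A tangential force at the equator gives τ = FR, so F = τ/R = 142.2/0.721 = 197.2 N.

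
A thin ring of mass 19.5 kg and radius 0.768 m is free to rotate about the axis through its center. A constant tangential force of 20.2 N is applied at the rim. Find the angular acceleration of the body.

α ≈ 1.35 rad/s²

I = MR² = (19.5)(0.768)² = 11.50 kg·m².
τ = F R = (20.2)(0.768) = 15.51 N·m.
From τ = Iα: α = 15.51/11.50 = 1.349 rad/s².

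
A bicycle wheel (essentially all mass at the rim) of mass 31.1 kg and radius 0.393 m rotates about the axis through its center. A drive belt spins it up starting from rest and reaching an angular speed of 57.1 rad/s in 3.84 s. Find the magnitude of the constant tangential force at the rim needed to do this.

I = MR² = (31.1)(0.393)² = 4.803 kg·m².
α = Δω/Δt = (57.1 − 0)/3.84 = 14.87 rad/s².
The required torque is τ = Iα = (4.803)(14.87) = 71.43 N·m.
A tangential force at the rim gives τ = FR, so F = τ/R = 71.43/0.393 = 181.7 N.

F ≈ 182 N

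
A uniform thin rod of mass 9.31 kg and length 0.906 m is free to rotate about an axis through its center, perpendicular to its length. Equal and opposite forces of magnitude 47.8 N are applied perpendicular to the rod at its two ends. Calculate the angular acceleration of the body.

I = (1/12)ML² = (1/12)(9.31)(0.906)² = 0.6368 kg·m².
The couple gives τ = F·(L/2) + F·(L/2) = F L = (47.8)(0.906) = 43.31 N·m.
From τ = Iα: α = 43.31/0.6368 = 68.00 rad/s².

α ≈ 68.0 rad/s²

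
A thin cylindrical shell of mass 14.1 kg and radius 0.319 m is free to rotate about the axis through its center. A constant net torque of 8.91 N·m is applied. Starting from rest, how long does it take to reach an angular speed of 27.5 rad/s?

t ≈ 4.43 s

I = MR² = (14.1)(0.319)² = 1.435 kg·m².
α = τ/I = 8.91/1.435 = 6.210 rad/s².
ω = αt ⇒ t = ω/α = 27.5/6.210 = 4.428 s.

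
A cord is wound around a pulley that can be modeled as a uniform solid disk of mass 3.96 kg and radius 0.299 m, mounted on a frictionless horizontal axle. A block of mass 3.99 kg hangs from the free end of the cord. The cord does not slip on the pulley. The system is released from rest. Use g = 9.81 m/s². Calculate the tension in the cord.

T ≈ 13.0 N

I = ½MR² = (1/2)(3.96)(0.299)² = 0.1770 kg·m².
Block: mg − T = ma. Pulley: TR = Iα. No-slip: a = αR, so T = (I/R²)a = 1.980·a.
Then mg = (m + 1.980)a, so a = (3.99)(9.81)/(3.99 + 1.980) = 6.556 m/s².
T = 1.980·a = 12.98 N.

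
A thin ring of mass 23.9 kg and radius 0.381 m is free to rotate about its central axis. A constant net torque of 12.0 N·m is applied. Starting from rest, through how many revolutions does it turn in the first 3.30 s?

≈ 3.00 revolutions

I = MR² = (23.9)(0.381)² = 3.469 kg·m².
α = τ/I = 12.0/3.469 = 3.459 rad/s².
θ = ½αt² = ½(3.459)(3.30)² = 18.83 rad.
Revolutions = θ/(2π) = 2.997.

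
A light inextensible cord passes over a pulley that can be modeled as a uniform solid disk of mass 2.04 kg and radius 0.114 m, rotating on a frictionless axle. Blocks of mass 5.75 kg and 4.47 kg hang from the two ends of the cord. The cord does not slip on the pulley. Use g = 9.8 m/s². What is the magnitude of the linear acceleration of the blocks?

I = ½MR² = (1/2)(2.04)(0.114)² = 0.01326 kg·m².
Heavier block: m₁g − T₁ = m₁a. Lighter block: T₂ − m₂g = m₂a.
Pulley: (T₁ − T₂)R = Iα = I(a/R), so T₁ − T₂ = (I/R²)a = (1/2)M_p a = 1.020·a.
Adding the three: (m₁ − m₂)g = (m₁ + m₂ + 1.020)a, so a = (5.75 − 4.47)(9.8)/(5.75 + 4.47 + 1.020) = 1.116 m/s².

a ≈ 1.12 m/s²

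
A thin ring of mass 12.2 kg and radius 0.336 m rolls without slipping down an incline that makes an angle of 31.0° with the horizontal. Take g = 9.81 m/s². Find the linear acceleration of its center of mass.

a ≈ 2.53 m/s²

Translation along the incline: Mg sinθ − f = Ma.
Rotation about the center: fR = Iα with I = MR². No-slip gives a = αR, so f = (I/R²)a = M a.
Substituting: Mg sinθ = (1 + 1.000)Ma, so a = g sinθ/(1 + 1.000) = (9.81) sin 31.0° / 2.000 = 2.526 m/s².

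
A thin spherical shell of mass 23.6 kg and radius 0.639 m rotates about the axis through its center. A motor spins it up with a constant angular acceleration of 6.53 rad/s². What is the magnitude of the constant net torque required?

τ ≈ 42.0 N·m

I = (2/3)MR² = (2/3)(23.6)(0.639)² = 6.424 kg·m².
τ = Iα = (6.424)(6.530) = 41.95 N·m.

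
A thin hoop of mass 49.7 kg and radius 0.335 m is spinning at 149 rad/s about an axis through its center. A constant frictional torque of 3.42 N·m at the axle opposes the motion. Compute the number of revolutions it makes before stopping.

≈ 2880 revolutions

I = MR² = (49.7)(0.335)² = 5.578 kg·m².
The net torque has magnitude 3.42 N·m, opposing ω.
|α| = τ/I = 3.420/5.578 = 0.6132 rad/s² (deceleration).
ω² = ω₀² − 2|α|θ with ω = 0 ⇒ θ = ω₀²/(2|α|) = 18100 rad = 2881 rev.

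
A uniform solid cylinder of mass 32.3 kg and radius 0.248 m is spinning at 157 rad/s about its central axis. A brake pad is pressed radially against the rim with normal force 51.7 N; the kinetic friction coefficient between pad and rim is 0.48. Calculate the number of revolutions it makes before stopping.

I = ½MR² = (1/2)(32.3)(0.248)² = 0.9933 kg·m².
Friction force f = μN = (0.48)(51.7) = 24.82 N at the rim; torque magnitude τ = fR = 6.154 N·m, opposing ω.
|α| = τ/I = 6.154/0.9933 = 6.196 rad/s² (deceleration).
ω² = ω₀² − 2|α|θ with ω = 0 ⇒ θ = ω₀²/(2|α|) = 1989 rad = 316.6 rev.

≈ 317 revolutions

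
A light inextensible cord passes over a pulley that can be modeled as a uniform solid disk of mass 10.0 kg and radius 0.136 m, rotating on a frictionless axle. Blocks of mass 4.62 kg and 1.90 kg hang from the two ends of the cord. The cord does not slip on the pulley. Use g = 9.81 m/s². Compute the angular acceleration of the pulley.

I = ½MR² = (1/2)(10.0)(0.136)² = 0.09248 kg·m².
Heavier block: m₁g − T₁ = m₁a. Lighter block: T₂ − m₂g = m₂a.
Pulley: (T₁ − T₂)R = Iα = I(a/R), so T₁ − T₂ = (I/R²)a = (1/2)M_p a = 5.000·a.
Adding the three: (m₁ − m₂)g = (m₁ + m₂ + 5.000)a, so a = (4.62 − 1.90)(9.81)/(4.62 + 1.90 + 5.000) = 2.316 m/s².
α = a/R = 2.316/0.136 = 17.03 rad/s².

α ≈ 17.0 rad/s²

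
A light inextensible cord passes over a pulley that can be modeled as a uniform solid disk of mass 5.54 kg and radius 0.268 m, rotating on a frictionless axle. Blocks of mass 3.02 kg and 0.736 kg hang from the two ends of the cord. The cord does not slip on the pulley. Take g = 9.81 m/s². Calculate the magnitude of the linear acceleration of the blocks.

a ≈ 3.43 m/s²

I = ½MR² = (1/2)(5.54)(0.268)² = 0.1990 kg·m².
Heavier block: m₁g − T₁ = m₁a. Lighter block: T₂ − m₂g = m₂a.
Pulley: (T₁ − T₂)R = Iα = I(a/R), so T₁ − T₂ = (I/R²)a = (1/2)M_p a = 2.770·a.
Adding the three: (m₁ − m₂)g = (m₁ + m₂ + 2.770)a, so a = (3.02 − 0.736)(9.81)/(3.02 + 0.736 + 2.770) = 3.433 m/s².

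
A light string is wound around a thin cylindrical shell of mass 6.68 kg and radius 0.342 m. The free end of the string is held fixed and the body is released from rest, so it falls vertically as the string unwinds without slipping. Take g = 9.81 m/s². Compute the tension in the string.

T ≈ 32.8 N

Translation: Mg − T = Ma. Rotation about the center: TR = Iα with I = MR².
With a = αR: T = (I/R²)a = M a, so Mg = (1 + 1.000)Ma.
a = g/(1 + 1.000) = 9.81/2.000 = 4.905 m/s².
T = 1.000·M·a = (1.000)(6.68)(4.905) = 32.77 N.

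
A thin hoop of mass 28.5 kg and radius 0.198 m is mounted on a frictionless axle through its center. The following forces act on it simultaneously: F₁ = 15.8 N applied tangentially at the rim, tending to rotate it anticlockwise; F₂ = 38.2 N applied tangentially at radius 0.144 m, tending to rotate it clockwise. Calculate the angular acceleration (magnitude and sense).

α ≈ 2.12 rad/s², clockwise

I = MR² = (28.5)(0.198)² = 1.117 kg·m².
Taking anticlockwise as positive: τ₁ = +(15.8)(0.198) = +3.128 N·m; τ₂ = −(38.2)(0.144) = −5.501 N·m.
Net torque τ = -2.372 N·m.
α = τ/I = -2.372/1.117 = -2.123 rad/s².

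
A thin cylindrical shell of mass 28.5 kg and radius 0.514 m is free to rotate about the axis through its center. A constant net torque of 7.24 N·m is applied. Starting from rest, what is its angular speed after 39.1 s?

ω ≈ 37.6 rad/s

I = MR² = (28.5)(0.514)² = 7.530 kg·m².
α = τ/I = 7.24/7.530 = 0.9615 rad/s².
ω = ω₀ + αt = 0 + (0.9615)(39.1) = 37.60 rad/s.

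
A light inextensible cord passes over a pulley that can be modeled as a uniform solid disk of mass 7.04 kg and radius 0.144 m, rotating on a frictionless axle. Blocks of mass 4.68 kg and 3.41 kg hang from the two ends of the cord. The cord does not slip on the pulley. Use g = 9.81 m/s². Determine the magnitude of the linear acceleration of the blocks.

a ≈ 1.07 m/s²

I = ½MR² = (1/2)(7.04)(0.144)² = 0.07299 kg·m².
Heavier block: m₁g − T₁ = m₁a. Lighter block: T₂ − m₂g = m₂a.
Pulley: (T₁ − T₂)R = Iα = I(a/R), so T₁ − T₂ = (I/R²)a = (1/2)M_p a = 3.520·a.
Adding the three: (m₁ − m₂)g = (m₁ + m₂ + 3.520)a, so a = (4.68 − 3.41)(9.81)/(4.68 + 3.41 + 3.520) = 1.073 m/s².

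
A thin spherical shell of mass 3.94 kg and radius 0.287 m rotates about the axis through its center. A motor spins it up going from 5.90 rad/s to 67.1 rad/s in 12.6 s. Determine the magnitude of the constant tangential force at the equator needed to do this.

F ≈ 3.66 N

I = (2/3)MR² = (2/3)(3.94)(0.287)² = 0.2164 kg·m².
α = Δω/Δt = (67.1 − 5.90)/12.6 = 4.857 rad/s².
The required torque is τ = Iα = (0.2164)(4.857) = 1.051 N·m.
A tangential force at the equator gives τ = FR, so F = τ/R = 1.051/0.287 = 3.662 N.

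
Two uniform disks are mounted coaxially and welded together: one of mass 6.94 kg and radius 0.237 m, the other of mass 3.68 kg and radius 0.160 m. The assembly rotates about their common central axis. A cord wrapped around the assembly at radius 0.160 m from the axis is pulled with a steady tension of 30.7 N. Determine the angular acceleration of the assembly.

I = ½M₁R₁² + ½M₂R₂² = ½(6.94)(0.237)² + ½(3.68)(0.160)² = 0.2420 kg·m².
τ = F r = (30.7)(0.160) = 4.912 N·m.
α = τ/I = 4.912/0.2420 = 20.30 rad/s².

α ≈ 20.3 rad/s²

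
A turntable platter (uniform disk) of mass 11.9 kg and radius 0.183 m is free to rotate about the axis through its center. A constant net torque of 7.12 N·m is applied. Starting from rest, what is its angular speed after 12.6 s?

ω ≈ 450 rad/s

I = ½MR² = (1/2)(11.9)(0.183)² = 0.1993 kg·m².
α = τ/I = 7.12/0.1993 = 35.73 rad/s².
ω = ω₀ + αt = 0 + (35.73)(12.6) = 450.2 rad/s.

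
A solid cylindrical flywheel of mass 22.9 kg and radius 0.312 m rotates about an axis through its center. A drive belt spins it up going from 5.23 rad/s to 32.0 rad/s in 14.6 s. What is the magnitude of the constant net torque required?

τ ≈ 2.04 N·m

I = ½MR² = (1/2)(22.9)(0.312)² = 1.115 kg·m².
α = Δω/Δt = (32.0 − 5.23)/14.6 = 1.834 rad/s².
τ = Iα = (1.115)(1.834) = 2.044 N·m.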